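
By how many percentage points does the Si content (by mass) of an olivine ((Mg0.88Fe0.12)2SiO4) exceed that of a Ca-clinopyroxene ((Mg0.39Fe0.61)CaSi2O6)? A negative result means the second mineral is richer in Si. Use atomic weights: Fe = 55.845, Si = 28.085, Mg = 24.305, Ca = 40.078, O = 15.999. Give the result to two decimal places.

Si in (Mg0.88Fe0.12)2SiO4: molar mass 148.261 g/mol; 1×28.085 = 28.085 g → 18.94 wt%.
Si in (Mg0.39Fe0.61)CaSi2O6: molar mass 235.786 g/mol; 2×28.085 = 56.170 g → 23.82 wt%.
Difference = 18.94 − 23.82 = -4.88 percentage points.

-4.88 percentage points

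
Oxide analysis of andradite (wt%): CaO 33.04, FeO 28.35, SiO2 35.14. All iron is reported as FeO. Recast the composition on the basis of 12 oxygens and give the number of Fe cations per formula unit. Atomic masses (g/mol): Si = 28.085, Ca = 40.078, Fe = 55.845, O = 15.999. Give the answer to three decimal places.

33.04 wt% CaO ÷ 56.077 g/mol = 0.58919 mol, giving 0.58919 Ca and 0.58919 O.
28.35 wt% FeO ÷ 71.844 g/mol = 0.39460 mol, giving 0.39460 Fe and 0.39460 O.
35.14 wt% SiO2 ÷ 60.083 g/mol = 0.58486 mol, giving 0.58486 Si and 1.16972 O.
Oxygen sums to 2.15351; scaling by 12/2.15351 = 5.57230 puts the formula on 12 O.
Fe: 0.39460 × 5.57230 = 2.199 atoms per formula unit.

2.199 Fe apfu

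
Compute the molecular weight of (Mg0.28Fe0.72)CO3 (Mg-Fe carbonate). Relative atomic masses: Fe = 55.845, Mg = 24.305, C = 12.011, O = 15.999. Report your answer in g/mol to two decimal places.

107.02 g/mol

The formula mass is the sum 0.28(24.305) + 0.72(55.845) + 1(12.011) + 3(15.999).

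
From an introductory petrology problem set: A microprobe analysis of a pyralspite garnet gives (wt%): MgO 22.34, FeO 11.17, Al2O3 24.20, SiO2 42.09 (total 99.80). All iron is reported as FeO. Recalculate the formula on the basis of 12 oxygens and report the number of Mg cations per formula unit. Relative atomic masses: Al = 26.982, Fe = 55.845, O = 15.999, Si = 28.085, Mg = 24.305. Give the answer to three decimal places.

2.356 Mg apfu

MgO: 22.34/40.304 = 0.55429 mol → 0.55429 mol Mg, 0.55429 mol O.
FeO: 11.17/71.844 = 0.15548 mol → 0.15548 mol Fe, 0.15548 mol O.
Al2O3: 24.20/101.961 = 0.23735 mol → 0.47470 mol Al, 0.71205 mol O.
SiO2: 42.09/60.083 = 0.70053 mol → 0.70053 mol Si, 1.40106 mol O.
Total oxygen = 2.82288 mol. Normalization factor = 12/2.82288 = 4.25098.
Mg per 12 O = 0.55429 × 4.25098 = 2.356.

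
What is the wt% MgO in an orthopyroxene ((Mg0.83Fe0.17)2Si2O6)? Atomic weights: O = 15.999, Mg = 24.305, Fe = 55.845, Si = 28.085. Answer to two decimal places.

31.63 wt%

M((Mg0.83Fe0.17)2Si2O6) = 211.498 g/mol; M(MgO) = 40.304 g/mol.
Moles MgO per formula unit = 1.66 Mg ÷ 1 = 1.6600.
MgO fraction = (1.6600 × 40.304) / 211.498 = 66.905/211.498 = 0.3163.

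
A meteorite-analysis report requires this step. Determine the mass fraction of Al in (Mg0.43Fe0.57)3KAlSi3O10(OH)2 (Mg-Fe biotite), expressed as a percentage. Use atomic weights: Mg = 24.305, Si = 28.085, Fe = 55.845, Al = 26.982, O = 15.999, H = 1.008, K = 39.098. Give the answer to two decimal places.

M((Mg0.43Fe0.57)3KAlSi3O10(OH)2) = 471.187 g/mol.
Al contributes 1 × 26.982 = 26.982 g per mole.
26.982/471.187 = 0.0573 → 5.73%.

5.73 mass %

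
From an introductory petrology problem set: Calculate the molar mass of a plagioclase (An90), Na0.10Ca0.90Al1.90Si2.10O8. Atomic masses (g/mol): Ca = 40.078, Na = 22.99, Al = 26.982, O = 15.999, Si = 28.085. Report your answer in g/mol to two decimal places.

M = 0.10×22.99 + 0.90×40.078 + 1.90×26.982 + 2.10×28.085 + 8×15.999

276.61 g/mol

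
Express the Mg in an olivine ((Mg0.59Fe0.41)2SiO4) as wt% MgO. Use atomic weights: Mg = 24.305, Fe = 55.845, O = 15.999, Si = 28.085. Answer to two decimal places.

Formula mass = 166.554 g/mol.
1.18 Mg → 1.1800 mol MgO per formula unit; M(MgO) = 40.304, so MgO mass = 47.559 g.
47.559/166.554 × 100 = 28.55 wt%.

28.55 wt%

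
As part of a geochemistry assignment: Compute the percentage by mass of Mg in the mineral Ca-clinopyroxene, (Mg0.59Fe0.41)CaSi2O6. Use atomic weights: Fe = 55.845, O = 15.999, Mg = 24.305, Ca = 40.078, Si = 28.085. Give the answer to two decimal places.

Formula mass = 0.59·24.305 + 0.41·55.845 + 1·40.078 + 2·28.085 + 6·15.999 = 229.478 g/mol, of which 14.340 g is Mg.
So Mg makes up 14.340/229.478 = 0.0625 of the mass, i.e. 6.25%.

6.25 weight percent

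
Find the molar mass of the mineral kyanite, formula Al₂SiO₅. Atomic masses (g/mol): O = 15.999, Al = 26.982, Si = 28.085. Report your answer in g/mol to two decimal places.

162.04 g/mol

Al: 2 × 26.982 = 53.9640
Si: 1 × 28.085 = 28.0850
O: 5 × 15.999 = 79.9950
Summing the contributions gives the formula mass.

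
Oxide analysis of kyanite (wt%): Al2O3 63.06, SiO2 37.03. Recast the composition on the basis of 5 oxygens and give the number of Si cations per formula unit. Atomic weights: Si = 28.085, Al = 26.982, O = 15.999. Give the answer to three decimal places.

Al2O3: 63.06/101.961 = 0.61847 mol → 1.23694 mol Al, 1.85541 mol O.
SiO2: 37.03/60.083 = 0.61631 mol → 0.61631 mol Si, 1.23262 mol O.
Total oxygen = 3.08803 mol. Normalization factor = 5/3.08803 = 1.61916.
Si per 5 O = 0.61631 × 1.61916 = 0.998.

0.998 Si apfu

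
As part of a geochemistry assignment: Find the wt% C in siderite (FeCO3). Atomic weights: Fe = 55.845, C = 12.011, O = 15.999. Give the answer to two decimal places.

10.37 weight percent

Molar mass of FeCO3: 1×55.845 + 1×12.011 + 3×15.999 = 115.853 g/mol.
Mass of C per formula unit: 1 × 12.011 = 12.011 g.
Weight fraction C = 12.011 / 115.853 = 0.1037.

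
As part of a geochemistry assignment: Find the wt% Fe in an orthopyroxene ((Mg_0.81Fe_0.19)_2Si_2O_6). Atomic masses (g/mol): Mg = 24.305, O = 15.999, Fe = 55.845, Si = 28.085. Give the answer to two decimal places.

Molar mass of (Mg_0.81Fe_0.19)_2Si_2O_6: 1.62*24.305 + 0.38*55.845 + 2*28.085 + 6*15.999 = 212.759 g/mol.
Mass of Fe per formula unit: 0.38 × 55.845 = 21.221 g.
Weight fraction Fe = 21.221 / 212.759 = 0.0997.

9.97 mass %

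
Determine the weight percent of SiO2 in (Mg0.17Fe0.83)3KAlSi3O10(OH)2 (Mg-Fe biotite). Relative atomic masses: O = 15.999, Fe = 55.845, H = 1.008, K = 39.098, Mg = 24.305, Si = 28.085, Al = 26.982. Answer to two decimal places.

M((Mg0.17Fe0.83)3KAlSi3O10(OH)2) = 495.789 g/mol; M(SiO2) = 60.083 g/mol.
Moles SiO2 per formula unit = 3 Si ÷ 1 = 3.0000.
SiO2 fraction = (3.0000 × 60.083) / 495.789 = 180.249/495.789 = 0.3636.

36.36 wt%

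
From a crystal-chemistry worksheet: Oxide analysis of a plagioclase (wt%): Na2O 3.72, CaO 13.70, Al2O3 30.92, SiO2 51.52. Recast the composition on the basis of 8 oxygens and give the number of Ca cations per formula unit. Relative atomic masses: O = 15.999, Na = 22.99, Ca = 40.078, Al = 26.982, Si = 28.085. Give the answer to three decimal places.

0.667 Ca apfu

Na2O: 3.72/61.979 = 0.06002 mol → 0.12004 mol Na, 0.06002 mol O.
CaO: 13.70/56.077 = 0.24431 mol → 0.24431 mol Ca, 0.24431 mol O.
Al2O3: 30.92/101.961 = 0.30325 mol → 0.60650 mol Al, 0.90975 mol O.
SiO2: 51.52/60.083 = 0.85748 mol → 0.85748 mol Si, 1.71496 mol O.
Total oxygen = 2.92904 mol. Normalization factor = 8/2.92904 = 2.73127.
Ca per 8 O = 0.24431 × 2.73127 = 0.667.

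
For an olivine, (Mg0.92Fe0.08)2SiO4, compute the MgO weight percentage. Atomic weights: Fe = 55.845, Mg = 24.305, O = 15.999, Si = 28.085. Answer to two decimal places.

M((Mg0.92Fe0.08)2SiO4) = 145.737 g/mol; M(MgO) = 40.304 g/mol.
Moles MgO per formula unit = 1.84 Mg ÷ 1 = 1.8400.
MgO fraction = (1.8400 × 40.304) / 145.737 = 74.159/145.737 = 0.5089.

50.89 wt%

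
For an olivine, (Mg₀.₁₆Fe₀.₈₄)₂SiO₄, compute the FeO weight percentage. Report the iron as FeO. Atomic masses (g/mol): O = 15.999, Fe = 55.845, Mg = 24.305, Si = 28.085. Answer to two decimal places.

Formula mass = 193.678 g/mol.
1.68 Fe → 1.6800 mol FeO per formula unit; M(FeO) = 71.844, so FeO mass = 120.698 g.
120.698/193.678 × 100 = 62.32 wt%.

62.32 wt%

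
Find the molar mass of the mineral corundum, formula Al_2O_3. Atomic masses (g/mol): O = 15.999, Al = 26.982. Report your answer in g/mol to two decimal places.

101.96 g/mol

M = 2(26.982) + 3(15.999)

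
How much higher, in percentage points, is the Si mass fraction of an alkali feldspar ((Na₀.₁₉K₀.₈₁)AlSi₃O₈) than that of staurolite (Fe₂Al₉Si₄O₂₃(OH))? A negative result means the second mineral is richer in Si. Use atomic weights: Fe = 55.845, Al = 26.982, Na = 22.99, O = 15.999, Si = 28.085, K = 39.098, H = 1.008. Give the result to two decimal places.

17.42 percentage points

First mineral: 84.255 g Si in 275.266 g formula = 30.61 wt% Si.
Second mineral: 112.340 g Si in 851.852 g formula = 13.19 wt% Si.
30.61% − 13.19% gives a difference of 17.42 percentage points.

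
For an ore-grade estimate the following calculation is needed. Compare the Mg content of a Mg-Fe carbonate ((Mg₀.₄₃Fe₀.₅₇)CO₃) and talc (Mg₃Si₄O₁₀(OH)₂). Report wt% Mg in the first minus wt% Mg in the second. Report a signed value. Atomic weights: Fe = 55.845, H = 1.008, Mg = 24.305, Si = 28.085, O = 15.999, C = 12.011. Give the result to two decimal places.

M((Mg₀.₄₃Fe₀.₅₇)CO₃) = 102.291 g/mol, so wt% Mg = 10.451/102.291 × 100 = 10.22%.
M(Mg₃Si₄O₁₀(OH)₂) = 379.259 g/mol, so wt% Mg = 72.915/379.259 × 100 = 19.23%.
10.22 − 19.23 = -9.01 pp.

-9.01 percentage points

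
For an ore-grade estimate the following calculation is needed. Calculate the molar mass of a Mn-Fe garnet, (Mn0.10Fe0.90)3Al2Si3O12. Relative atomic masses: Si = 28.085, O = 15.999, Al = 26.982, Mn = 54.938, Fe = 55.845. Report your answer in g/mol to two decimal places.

497.47 g/mol

The formula mass is the sum 0.30·54.938 + 2.70·55.845 + 2·26.982 + 3·28.085 + 12·15.999.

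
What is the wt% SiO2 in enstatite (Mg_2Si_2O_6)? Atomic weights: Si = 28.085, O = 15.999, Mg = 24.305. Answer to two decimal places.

59.85 wt%

Formula mass = 200.774 g/mol.
2 Si → 2.0000 mol SiO2 per formula unit; M(SiO2) = 60.083, so SiO2 mass = 120.166 g.
120.166/200.774 × 100 = 59.85 wt%.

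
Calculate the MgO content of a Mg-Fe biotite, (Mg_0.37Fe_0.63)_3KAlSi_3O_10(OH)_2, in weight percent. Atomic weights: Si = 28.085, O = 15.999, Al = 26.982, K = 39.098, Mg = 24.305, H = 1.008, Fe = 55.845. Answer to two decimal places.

Formula mass = 476.865 g/mol.
1.11 Mg → 1.1100 mol MgO per formula unit; M(MgO) = 40.304, so MgO mass = 44.737 g.
44.737/476.865 × 100 = 9.38 wt%.

9.38 wt%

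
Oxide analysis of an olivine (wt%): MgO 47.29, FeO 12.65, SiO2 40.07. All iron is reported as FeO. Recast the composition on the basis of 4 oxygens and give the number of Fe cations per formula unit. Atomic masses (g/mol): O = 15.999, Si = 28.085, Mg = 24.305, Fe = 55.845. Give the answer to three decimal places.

47.29 wt% MgO ÷ 40.304 g/mol = 1.17333 mol, giving 1.17333 Mg and 1.17333 O.
12.65 wt% FeO ÷ 71.844 g/mol = 0.17608 mol, giving 0.17608 Fe and 0.17608 O.
40.07 wt% SiO2 ÷ 60.083 g/mol = 0.66691 mol, giving 0.66691 Si and 1.33382 O.
Oxygen sums to 2.68323; scaling by 4/2.68323 = 1.49074 puts the formula on 4 O.
Fe: 0.17608 × 1.49074 = 0.262 atoms per formula unit.

0.262 Fe apfu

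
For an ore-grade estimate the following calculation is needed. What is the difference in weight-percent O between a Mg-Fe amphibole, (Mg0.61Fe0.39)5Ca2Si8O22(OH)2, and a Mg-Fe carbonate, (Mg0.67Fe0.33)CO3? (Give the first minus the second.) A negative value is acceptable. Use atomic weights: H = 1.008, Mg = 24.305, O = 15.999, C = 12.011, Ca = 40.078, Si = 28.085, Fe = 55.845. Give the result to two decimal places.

-6.73 percentage points

O in (Mg0.61Fe0.39)5Ca2Si8O22(OH)2: molar mass 873.856 g/mol; 24×15.999 = 383.976 g → 43.94 wt%.
O in (Mg0.67Fe0.33)CO3: molar mass 94.721 g/mol; 3×15.999 = 47.997 g → 50.67 wt%.
Difference = 43.94 − 50.67 = -6.73 percentage points.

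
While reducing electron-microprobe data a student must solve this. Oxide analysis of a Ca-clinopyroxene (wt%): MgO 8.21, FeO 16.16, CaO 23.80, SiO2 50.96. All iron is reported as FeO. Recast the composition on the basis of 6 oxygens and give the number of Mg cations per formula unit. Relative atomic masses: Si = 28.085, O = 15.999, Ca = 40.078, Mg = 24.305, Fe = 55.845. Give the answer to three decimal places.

MgO (M=40.304): mol = 0.20370; Mg = 0.20370, O = 0.20370.
FeO (M=71.844): mol = 0.22493; Fe = 0.22493, O = 0.22493.
CaO (M=56.077): mol = 0.42442; Ca = 0.42442, O = 0.42442.
SiO2 (M=60.083): mol = 0.84816; Si = 0.84816, O = 1.69632.
ΣO = 2.54937; factor = 6/ΣO = 2.35352.
Mg apfu = 0.20370 × 2.35352 = 0.479.

0.479 Mg apfu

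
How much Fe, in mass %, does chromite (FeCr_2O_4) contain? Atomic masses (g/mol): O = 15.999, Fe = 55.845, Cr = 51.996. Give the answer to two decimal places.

Molar mass of FeCr_2O_4: 1×55.845 + 2×51.996 + 4×15.999 = 223.833 g/mol.
Mass of Fe per formula unit: 1 × 55.845 = 55.845 g.
Weight fraction Fe = 55.845 / 223.833 = 0.2495.

24.95 mass %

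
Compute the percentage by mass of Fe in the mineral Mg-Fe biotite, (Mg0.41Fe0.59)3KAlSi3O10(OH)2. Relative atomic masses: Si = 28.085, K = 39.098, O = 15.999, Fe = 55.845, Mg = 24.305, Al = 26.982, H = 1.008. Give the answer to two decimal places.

20.89 weight percent

M((Mg0.41Fe0.59)3KAlSi3O10(OH)2) = 473.080 g/mol.
Fe contributes 1.77 × 55.845 = 98.846 g per mole.
98.846/473.080 = 0.2089 → 20.89%.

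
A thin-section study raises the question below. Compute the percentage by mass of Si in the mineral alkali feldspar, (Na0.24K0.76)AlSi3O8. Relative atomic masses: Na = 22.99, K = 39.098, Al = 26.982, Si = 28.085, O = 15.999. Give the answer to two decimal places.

M((Na0.24K0.76)AlSi3O8) = 274.461 g/mol.
Si contributes 3 × 28.085 = 84.255 g per mole.
84.255/274.461 = 0.3070 → 30.70%.

30.70 wt%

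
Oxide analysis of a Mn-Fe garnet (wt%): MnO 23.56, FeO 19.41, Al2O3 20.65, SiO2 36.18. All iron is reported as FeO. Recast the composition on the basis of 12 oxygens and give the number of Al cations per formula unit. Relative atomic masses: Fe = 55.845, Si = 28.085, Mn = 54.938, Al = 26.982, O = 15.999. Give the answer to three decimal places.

2.013 Al apfu

MnO (M=70.937): mol = 0.33213; Mn = 0.33213, O = 0.33213.
FeO (M=71.844): mol = 0.27017; Fe = 0.27017, O = 0.27017.
Al2O3 (M=101.961): mol = 0.20253; Al = 0.40506, O = 0.60759.
SiO2 (M=60.083): mol = 0.60217; Si = 0.60217, O = 1.20434.
ΣO = 2.41423; factor = 12/ΣO = 4.97053.
Al apfu = 0.40506 × 4.97053 = 2.013.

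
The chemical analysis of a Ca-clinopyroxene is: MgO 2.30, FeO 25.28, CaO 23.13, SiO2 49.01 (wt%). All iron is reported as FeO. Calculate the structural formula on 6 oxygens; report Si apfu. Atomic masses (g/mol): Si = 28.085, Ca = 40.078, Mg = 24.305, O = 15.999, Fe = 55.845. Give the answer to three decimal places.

1.995 Si apfu

MgO (M=40.304): mol = 0.05707; Mg = 0.05707, O = 0.05707.
FeO (M=71.844): mol = 0.35187; Fe = 0.35187, O = 0.35187.
CaO (M=56.077): mol = 0.41247; Ca = 0.41247, O = 0.41247.
SiO2 (M=60.083): mol = 0.81570; Si = 0.81570, O = 1.63140.
ΣO = 2.45281; factor = 6/ΣO = 2.44617.
Si apfu = 0.81570 × 2.44617 = 1.995.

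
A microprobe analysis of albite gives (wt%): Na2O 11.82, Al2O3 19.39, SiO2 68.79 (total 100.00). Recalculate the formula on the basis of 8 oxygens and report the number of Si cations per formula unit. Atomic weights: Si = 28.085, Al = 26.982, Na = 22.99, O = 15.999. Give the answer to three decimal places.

Na2O: 11.82/61.979 = 0.19071 mol → 0.38142 mol Na, 0.19071 mol O.
Al2O3: 19.39/101.961 = 0.19017 mol → 0.38034 mol Al, 0.57051 mol O.
SiO2: 68.79/60.083 = 1.14492 mol → 1.14492 mol Si, 2.28984 mol O.
Total oxygen = 3.05106 mol. Normalization factor = 8/3.05106 = 2.62204.
Si per 8 O = 1.14492 × 2.62204 = 3.002.

3.002 Si apfu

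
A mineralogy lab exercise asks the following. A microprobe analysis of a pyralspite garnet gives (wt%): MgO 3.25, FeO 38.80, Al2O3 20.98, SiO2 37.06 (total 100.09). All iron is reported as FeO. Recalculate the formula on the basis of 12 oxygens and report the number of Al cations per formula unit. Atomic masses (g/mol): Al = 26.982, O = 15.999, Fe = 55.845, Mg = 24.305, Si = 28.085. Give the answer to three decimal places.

1.998 Al apfu

3.25 wt% MgO ÷ 40.304 g/mol = 0.08064 mol, giving 0.08064 Mg and 0.08064 O.
38.80 wt% FeO ÷ 71.844 g/mol = 0.54006 mol, giving 0.54006 Fe and 0.54006 O.
20.98 wt% Al2O3 ÷ 101.961 g/mol = 0.20576 mol, giving 0.41152 Al and 0.61728 O.
37.06 wt% SiO2 ÷ 60.083 g/mol = 0.61681 mol, giving 0.61681 Si and 1.23362 O.
Oxygen sums to 2.47160; scaling by 12/2.47160 = 4.85515 puts the formula on 12 O.
Al: 0.41152 × 4.85515 = 1.998 atoms per formula unit.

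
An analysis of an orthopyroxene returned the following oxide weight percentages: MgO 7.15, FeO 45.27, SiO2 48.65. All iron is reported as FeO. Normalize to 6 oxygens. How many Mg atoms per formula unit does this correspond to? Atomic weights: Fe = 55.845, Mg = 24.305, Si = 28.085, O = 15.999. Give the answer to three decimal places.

0.439 Mg apfu

7.15 wt% MgO ÷ 40.304 g/mol = 0.17740 mol, giving 0.17740 Mg and 0.17740 O.
45.27 wt% FeO ÷ 71.844 g/mol = 0.63012 mol, giving 0.63012 Fe and 0.63012 O.
48.65 wt% SiO2 ÷ 60.083 g/mol = 0.80971 mol, giving 0.80971 Si and 1.61942 O.
Oxygen sums to 2.42694; scaling by 6/2.42694 = 2.47225 puts the formula on 6 O.
Mg: 0.17740 × 2.47225 = 0.439 atoms per formula unit.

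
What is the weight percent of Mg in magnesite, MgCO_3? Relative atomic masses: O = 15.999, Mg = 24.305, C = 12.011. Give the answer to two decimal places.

Formula mass = 1*24.305 + 1*12.011 + 3*15.999 = 84.313 g/mol, of which 24.305 g is Mg.
So Mg makes up 24.305/84.313 = 0.2883 of the mass, i.e. 28.83%.

28.83 mass %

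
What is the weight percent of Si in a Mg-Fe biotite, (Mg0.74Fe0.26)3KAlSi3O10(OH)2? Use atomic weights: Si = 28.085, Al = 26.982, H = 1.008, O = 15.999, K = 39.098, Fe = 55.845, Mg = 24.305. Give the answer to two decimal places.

19.07 wt%

M((Mg0.74Fe0.26)3KAlSi3O10(OH)2) = 441.855 g/mol.
Si contributes 3 × 28.085 = 84.255 g per mole.
84.255/441.855 = 0.1907 → 19.07%.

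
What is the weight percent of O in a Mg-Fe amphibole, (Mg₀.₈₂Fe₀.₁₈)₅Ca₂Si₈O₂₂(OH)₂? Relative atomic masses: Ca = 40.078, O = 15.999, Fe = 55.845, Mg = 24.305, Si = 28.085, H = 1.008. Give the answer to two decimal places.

M((Mg₀.₈₂Fe₀.₁₈)₅Ca₂Si₈O₂₂(OH)₂) = 840.739 g/mol.
O contributes 24 × 15.999 = 383.976 g per mole.
383.976/840.739 = 0.4567 → 45.67%.

45.67 mass %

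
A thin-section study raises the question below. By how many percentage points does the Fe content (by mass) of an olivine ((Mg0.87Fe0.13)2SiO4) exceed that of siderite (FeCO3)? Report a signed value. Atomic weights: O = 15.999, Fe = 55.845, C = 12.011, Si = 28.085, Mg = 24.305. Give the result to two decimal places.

-38.45 percentage points

First mineral: 14.520 g Fe in 148.891 g formula = 9.75 wt% Fe.
Second mineral: 55.845 g Fe in 115.853 g formula = 48.20 wt% Fe.
9.75% − 48.20% gives a difference of -38.45 percentage points.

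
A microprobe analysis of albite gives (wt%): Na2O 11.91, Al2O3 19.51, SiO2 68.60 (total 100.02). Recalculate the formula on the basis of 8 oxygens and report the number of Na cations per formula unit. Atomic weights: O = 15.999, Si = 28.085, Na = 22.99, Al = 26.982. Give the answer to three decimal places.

1.008 Na apfu

Na2O: 11.91/61.979 = 0.19216 mol → 0.38432 mol Na, 0.19216 mol O.
Al2O3: 19.51/101.961 = 0.19135 mol → 0.38270 mol Al, 0.57405 mol O.
SiO2: 68.60/60.083 = 1.14175 mol → 1.14175 mol Si, 2.28350 mol O.
Total oxygen = 3.04971 mol. Normalization factor = 8/3.04971 = 2.62320.
Na per 8 O = 0.38432 × 2.62320 = 1.008.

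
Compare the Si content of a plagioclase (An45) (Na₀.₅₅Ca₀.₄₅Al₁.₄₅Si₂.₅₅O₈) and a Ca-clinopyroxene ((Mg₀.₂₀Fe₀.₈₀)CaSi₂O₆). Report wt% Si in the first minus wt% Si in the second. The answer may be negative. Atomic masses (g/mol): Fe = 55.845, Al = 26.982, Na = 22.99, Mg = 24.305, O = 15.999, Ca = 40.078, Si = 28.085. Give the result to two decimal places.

3.35 percentage points

First mineral: 71.617 g Si in 269.412 g formula = 26.58 wt% Si.
Second mineral: 56.170 g Si in 241.779 g formula = 23.23 wt% Si.
26.58% − 23.23% gives a difference of 3.35 percentage points.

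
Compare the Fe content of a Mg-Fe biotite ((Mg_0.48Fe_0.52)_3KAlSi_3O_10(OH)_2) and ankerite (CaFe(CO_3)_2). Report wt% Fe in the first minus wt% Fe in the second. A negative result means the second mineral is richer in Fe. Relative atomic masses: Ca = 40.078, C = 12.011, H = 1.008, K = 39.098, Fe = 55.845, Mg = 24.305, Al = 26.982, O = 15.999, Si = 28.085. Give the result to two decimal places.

Fe in (Mg_0.48Fe_0.52)_3KAlSi_3O_10(OH)_2: molar mass 466.456 g/mol; 1.56×55.845 = 87.118 g → 18.68 wt%.
Fe in CaFe(CO_3)_2: molar mass 215.939 g/mol; 1×55.845 = 55.845 g → 25.86 wt%.
Difference = 18.68 − 25.86 = -7.18 percentage points.

-7.18 percentage points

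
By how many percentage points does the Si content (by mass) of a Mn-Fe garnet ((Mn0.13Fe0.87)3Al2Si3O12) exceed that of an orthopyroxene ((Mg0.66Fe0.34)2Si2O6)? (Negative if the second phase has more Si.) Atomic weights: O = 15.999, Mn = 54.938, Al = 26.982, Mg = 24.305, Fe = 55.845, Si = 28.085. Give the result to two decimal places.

Si in (Mn0.13Fe0.87)3Al2Si3O12: molar mass 497.388 g/mol; 3×28.085 = 84.255 g → 16.94 wt%.
Si in (Mg0.66Fe0.34)2Si2O6: molar mass 222.221 g/mol; 2×28.085 = 56.170 g → 25.28 wt%.
Difference = 16.94 − 25.28 = -8.34 percentage points.

-8.34 percentage points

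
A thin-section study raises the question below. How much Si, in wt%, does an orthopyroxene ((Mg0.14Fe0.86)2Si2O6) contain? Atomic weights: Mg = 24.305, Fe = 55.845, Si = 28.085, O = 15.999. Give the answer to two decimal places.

Molar mass of (Mg0.14Fe0.86)2Si2O6: 0.28×24.305 + 1.72×55.845 + 2×28.085 + 6×15.999 = 255.023 g/mol.
Mass of Si per formula unit: 2 × 28.085 = 56.170 g.
Weight fraction Si = 56.170 / 255.023 = 0.2203.

22.03 wt%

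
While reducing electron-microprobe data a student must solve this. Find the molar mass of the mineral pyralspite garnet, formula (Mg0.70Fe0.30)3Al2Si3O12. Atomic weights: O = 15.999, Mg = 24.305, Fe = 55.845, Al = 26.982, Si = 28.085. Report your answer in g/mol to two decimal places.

431.51 g/mol

M = 2.10*24.305 + 0.90*55.845 + 2*26.982 + 3*28.085 + 12*15.999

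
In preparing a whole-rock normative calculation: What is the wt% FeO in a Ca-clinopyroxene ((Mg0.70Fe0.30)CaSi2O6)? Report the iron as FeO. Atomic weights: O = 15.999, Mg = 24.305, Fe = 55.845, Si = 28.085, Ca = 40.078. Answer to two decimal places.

Molar mass of (Mg0.70Fe0.30)CaSi2O6 = 0.70*24.305 + 0.30*55.845 + 1*40.078 + 2*28.085 + 6*15.999 = 226.009 g/mol.
Each formula unit contains 0.30 Fe, equivalent to 0.30/1 = 0.3000 mol FeO.
M(FeO) = 1×55.845 + 1×15.999 = 71.844 g/mol.
Mass of FeO per formula unit = 0.3000 × 71.844 = 21.553 g.
FeO wt% = 21.553 / 226.009 × 100 = 9.54%.

9.54 wt%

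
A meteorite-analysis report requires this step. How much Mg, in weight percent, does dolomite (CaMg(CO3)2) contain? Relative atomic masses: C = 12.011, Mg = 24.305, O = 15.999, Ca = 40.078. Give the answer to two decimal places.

13.18 weight percent

M(CaMg(CO3)2) = 184.399 g/mol.
Mg contributes 1 × 24.305 = 24.305 g per mole.
24.305/184.399 = 0.1318 → 13.18%.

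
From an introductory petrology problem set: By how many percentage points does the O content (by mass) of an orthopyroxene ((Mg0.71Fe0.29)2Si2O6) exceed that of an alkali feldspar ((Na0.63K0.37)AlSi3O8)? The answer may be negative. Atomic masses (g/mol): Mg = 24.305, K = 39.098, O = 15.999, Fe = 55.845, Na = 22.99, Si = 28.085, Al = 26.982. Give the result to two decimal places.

-3.91 percentage points

First mineral: 95.994 g O in 219.067 g formula = 43.82 wt% O.
Second mineral: 127.992 g O in 268.179 g formula = 47.73 wt% O.
43.82% − 47.73% gives a difference of -3.91 percentage points.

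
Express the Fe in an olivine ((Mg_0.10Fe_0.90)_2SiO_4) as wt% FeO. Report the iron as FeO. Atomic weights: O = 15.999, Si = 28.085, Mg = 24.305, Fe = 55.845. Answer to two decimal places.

Formula mass = 197.463 g/mol.
1.80 Fe → 1.8000 mol FeO per formula unit; M(FeO) = 71.844, so FeO mass = 129.319 g.
129.319/197.463 × 100 = 65.49 wt%.

65.49 wt%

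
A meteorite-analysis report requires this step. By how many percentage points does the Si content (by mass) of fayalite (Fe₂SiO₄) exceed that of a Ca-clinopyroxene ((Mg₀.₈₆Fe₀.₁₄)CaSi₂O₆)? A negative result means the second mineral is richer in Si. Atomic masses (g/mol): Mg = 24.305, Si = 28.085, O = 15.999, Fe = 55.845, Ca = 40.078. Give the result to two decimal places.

-11.64 percentage points

Si in Fe₂SiO₄: molar mass 203.771 g/mol; 1×28.085 = 28.085 g → 13.78 wt%.
Si in (Mg₀.₈₆Fe₀.₁₄)CaSi₂O₆: molar mass 220.963 g/mol; 2×28.085 = 56.170 g → 25.42 wt%.
Difference = 13.78 − 25.42 = -11.64 percentage points.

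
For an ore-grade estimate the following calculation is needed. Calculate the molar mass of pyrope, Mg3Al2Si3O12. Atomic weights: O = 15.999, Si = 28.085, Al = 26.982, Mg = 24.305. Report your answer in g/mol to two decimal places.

403.12 g/mol

Mg: 3 × 24.305 = 72.9150
Al: 2 × 26.982 = 53.9640
Si: 3 × 28.085 = 84.2550
O: 12 × 15.999 = 191.9880
Summing the contributions gives the formula mass.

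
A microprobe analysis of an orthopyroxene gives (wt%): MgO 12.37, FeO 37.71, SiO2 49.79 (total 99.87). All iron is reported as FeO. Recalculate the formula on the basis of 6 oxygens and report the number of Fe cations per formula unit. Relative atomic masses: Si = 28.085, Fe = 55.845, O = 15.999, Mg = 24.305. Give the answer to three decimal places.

12.37 wt% MgO ÷ 40.304 g/mol = 0.30692 mol, giving 0.30692 Mg and 0.30692 O.
37.71 wt% FeO ÷ 71.844 g/mol = 0.52489 mol, giving 0.52489 Fe and 0.52489 O.
49.79 wt% SiO2 ÷ 60.083 g/mol = 0.82869 mol, giving 0.82869 Si and 1.65738 O.
Oxygen sums to 2.48919; scaling by 6/2.48919 = 2.41042 puts the formula on 6 O.
Fe: 0.52489 × 2.41042 = 1.265 atoms per formula unit.

1.265 Fe apfu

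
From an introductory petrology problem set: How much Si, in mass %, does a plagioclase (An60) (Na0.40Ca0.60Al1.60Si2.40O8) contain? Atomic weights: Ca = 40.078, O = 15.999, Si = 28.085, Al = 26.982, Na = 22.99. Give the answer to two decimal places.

24.80 mass %

M(Na0.40Ca0.60Al1.60Si2.40O8) = 271.810 g/mol.
Si contributes 2.40 × 28.085 = 67.404 g per mole.
67.404/271.810 = 0.2480 → 24.80%.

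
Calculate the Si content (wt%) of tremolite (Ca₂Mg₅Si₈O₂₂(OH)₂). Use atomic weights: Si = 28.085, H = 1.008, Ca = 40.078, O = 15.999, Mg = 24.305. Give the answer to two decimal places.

Formula mass = 2×40.078 + 5×24.305 + 8×28.085 + 24×15.999 + 2×1.008 = 812.353 g/mol, of which 224.680 g is Si.
So Si makes up 224.680/812.353 = 0.2766 of the mass, i.e. 27.66%.

27.66 wt%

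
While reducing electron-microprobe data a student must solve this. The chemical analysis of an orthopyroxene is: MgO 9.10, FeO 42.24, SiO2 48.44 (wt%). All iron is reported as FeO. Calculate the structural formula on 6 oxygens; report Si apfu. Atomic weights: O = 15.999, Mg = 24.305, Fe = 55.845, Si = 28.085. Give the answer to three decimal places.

1.994 Si apfu

MgO: 9.10/40.304 = 0.22578 mol → 0.22578 mol Mg, 0.22578 mol O.
FeO: 42.24/71.844 = 0.58794 mol → 0.58794 mol Fe, 0.58794 mol O.
SiO2: 48.44/60.083 = 0.80622 mol → 0.80622 mol Si, 1.61244 mol O.
Total oxygen = 2.42616 mol. Normalization factor = 6/2.42616 = 2.47304.
Si per 6 O = 0.80622 × 2.47304 = 1.994.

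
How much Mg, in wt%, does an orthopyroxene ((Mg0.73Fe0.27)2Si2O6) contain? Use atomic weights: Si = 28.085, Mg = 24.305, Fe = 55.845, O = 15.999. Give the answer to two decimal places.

Molar mass of (Mg0.73Fe0.27)2Si2O6: 1.46·24.305 + 0.54·55.845 + 2·28.085 + 6·15.999 = 217.806 g/mol.
Mass of Mg per formula unit: 1.46 × 24.305 = 35.485 g.
Weight fraction Mg = 35.485 / 217.806 = 0.1629.

16.29 wt%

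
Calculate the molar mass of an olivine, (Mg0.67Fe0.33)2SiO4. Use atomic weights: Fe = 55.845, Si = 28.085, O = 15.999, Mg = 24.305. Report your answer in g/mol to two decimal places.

M = 1.34*24.305 + 0.66*55.845 + 1*28.085 + 4*15.999

161.51 g/mol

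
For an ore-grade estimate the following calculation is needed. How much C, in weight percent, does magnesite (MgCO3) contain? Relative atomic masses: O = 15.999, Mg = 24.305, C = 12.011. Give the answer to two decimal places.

Formula mass = 1·24.305 + 1·12.011 + 3·15.999 = 84.313 g/mol, of which 12.011 g is C.
So C makes up 12.011/84.313 = 0.1425 of the mass, i.e. 14.25%.

14.25 weight percent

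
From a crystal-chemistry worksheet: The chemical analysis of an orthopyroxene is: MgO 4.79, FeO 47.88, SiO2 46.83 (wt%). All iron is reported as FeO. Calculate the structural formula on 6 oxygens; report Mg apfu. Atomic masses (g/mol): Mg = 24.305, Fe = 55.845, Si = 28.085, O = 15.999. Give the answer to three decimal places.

0.304 Mg apfu

MgO: 4.79/40.304 = 0.11885 mol → 0.11885 mol Mg, 0.11885 mol O.
FeO: 47.88/71.844 = 0.66644 mol → 0.66644 mol Fe, 0.66644 mol O.
SiO2: 46.83/60.083 = 0.77942 mol → 0.77942 mol Si, 1.55884 mol O.
Total oxygen = 2.34413 mol. Normalization factor = 6/2.34413 = 2.55959.
Mg per 6 O = 0.11885 × 2.55959 = 0.304.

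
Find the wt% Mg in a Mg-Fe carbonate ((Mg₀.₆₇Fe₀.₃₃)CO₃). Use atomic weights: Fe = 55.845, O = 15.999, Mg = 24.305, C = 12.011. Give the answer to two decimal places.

17.19 weight percent

Formula mass = 0.67·24.305 + 0.33·55.845 + 1·12.011 + 3·15.999 = 94.721 g/mol, of which 16.284 g is Mg.
So Mg makes up 16.284/94.721 = 0.1719 of the mass, i.e. 17.19%.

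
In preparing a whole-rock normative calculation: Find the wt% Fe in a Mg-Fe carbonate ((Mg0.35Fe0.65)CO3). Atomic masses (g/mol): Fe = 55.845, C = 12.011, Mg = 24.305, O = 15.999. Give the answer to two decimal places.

34.63 wt%

M((Mg0.35Fe0.65)CO3) = 104.814 g/mol.
Fe contributes 0.65 × 55.845 = 36.299 g per mole.
36.299/104.814 = 0.3463 → 34.63%.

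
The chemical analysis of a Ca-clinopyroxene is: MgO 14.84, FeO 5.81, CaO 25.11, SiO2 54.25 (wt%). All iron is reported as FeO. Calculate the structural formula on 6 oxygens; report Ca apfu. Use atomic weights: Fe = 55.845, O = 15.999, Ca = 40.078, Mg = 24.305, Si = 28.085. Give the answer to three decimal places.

14.84 wt% MgO ÷ 40.304 g/mol = 0.36820 mol, giving 0.36820 Mg and 0.36820 O.
5.81 wt% FeO ÷ 71.844 g/mol = 0.08087 mol, giving 0.08087 Fe and 0.08087 O.
25.11 wt% CaO ÷ 56.077 g/mol = 0.44778 mol, giving 0.44778 Ca and 0.44778 O.
54.25 wt% SiO2 ÷ 60.083 g/mol = 0.90292 mol, giving 0.90292 Si and 1.80584 O.
Oxygen sums to 2.70269; scaling by 6/2.70269 = 2.22001 puts the formula on 6 O.
Ca: 0.44778 × 2.22001 = 0.994 atoms per formula unit.

0.994 Ca apfu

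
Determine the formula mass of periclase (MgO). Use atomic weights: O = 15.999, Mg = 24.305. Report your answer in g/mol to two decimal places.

The formula mass is the sum 1·24.305 + 1·15.999.

40.30 g/mol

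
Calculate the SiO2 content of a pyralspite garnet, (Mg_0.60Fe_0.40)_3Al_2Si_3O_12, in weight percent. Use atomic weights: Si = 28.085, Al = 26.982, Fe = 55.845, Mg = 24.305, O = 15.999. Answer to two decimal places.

Formula mass = 440.970 g/mol.
3 Si → 3.0000 mol SiO2 per formula unit; M(SiO2) = 60.083, so SiO2 mass = 180.249 g.
180.249/440.970 × 100 = 40.88 wt%.

40.88 wt%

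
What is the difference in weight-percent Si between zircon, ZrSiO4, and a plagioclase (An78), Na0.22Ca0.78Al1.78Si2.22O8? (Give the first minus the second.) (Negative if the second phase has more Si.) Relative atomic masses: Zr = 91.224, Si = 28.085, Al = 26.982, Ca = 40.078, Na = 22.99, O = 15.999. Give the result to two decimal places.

-7.38 percentage points

First mineral: 28.085 g Si in 183.305 g formula = 15.32 wt% Si.
Second mineral: 62.349 g Si in 274.687 g formula = 22.70 wt% Si.
15.32% − 22.70% gives a difference of -7.38 percentage points.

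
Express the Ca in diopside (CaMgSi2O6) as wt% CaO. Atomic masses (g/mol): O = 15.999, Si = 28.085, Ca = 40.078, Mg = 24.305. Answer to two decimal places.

Molar mass of CaMgSi2O6 = 1·40.078 + 1·24.305 + 2·28.085 + 6·15.999 = 216.547 g/mol.
Each formula unit contains 1 Ca, equivalent to 1/1 = 1.0000 mol CaO.
M(CaO) = 1×40.078 + 1×15.999 = 56.077 g/mol.
Mass of CaO per formula unit = 1.0000 × 56.077 = 56.077 g.
CaO wt% = 56.077 / 216.547 × 100 = 25.90%.

25.90 wt%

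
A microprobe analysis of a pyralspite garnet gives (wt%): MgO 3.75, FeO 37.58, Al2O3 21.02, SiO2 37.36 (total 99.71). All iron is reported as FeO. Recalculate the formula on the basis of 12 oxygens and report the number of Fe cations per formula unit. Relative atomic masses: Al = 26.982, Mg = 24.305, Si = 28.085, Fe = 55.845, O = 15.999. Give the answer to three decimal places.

MgO (M=40.304): mol = 0.09304; Mg = 0.09304, O = 0.09304.
FeO (M=71.844): mol = 0.52308; Fe = 0.52308, O = 0.52308.
Al2O3 (M=101.961): mol = 0.20616; Al = 0.41232, O = 0.61848.
SiO2 (M=60.083): mol = 0.62181; Si = 0.62181, O = 1.24362.
ΣO = 2.47822; factor = 12/ΣO = 4.84219.
Fe apfu = 0.52308 × 4.84219 = 2.533.

2.533 Fe apfu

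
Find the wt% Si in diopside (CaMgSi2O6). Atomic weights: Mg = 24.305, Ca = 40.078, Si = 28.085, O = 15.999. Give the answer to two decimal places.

Molar mass of CaMgSi2O6: 1*40.078 + 1*24.305 + 2*28.085 + 6*15.999 = 216.547 g/mol.
Mass of Si per formula unit: 2 × 28.085 = 56.170 g.
Weight fraction Si = 56.170 / 216.547 = 0.2594.

25.94 wt%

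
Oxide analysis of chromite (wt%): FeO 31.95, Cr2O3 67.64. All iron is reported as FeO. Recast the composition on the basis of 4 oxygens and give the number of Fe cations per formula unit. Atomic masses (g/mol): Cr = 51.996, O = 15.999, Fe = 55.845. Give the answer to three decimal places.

FeO (M=71.844): mol = 0.44471; Fe = 0.44471, O = 0.44471.
Cr2O3 (M=151.989): mol = 0.44503; Cr = 0.89006, O = 1.33509.
ΣO = 1.77980; factor = 4/ΣO = 2.24744.
Fe apfu = 0.44471 × 2.24744 = 0.999.

0.999 Fe apfu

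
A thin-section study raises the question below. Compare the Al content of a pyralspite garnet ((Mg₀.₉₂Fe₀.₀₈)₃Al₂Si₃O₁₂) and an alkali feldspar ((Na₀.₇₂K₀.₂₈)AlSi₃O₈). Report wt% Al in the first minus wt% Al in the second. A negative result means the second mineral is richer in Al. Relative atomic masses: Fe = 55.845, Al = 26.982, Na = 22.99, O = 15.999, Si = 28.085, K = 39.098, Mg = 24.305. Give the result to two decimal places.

3.02 percentage points

Al in (Mg₀.₉₂Fe₀.₀₈)₃Al₂Si₃O₁₂: molar mass 410.692 g/mol; 2×26.982 = 53.964 g → 13.14 wt%.
Al in (Na₀.₇₂K₀.₂₈)AlSi₃O₈: molar mass 266.729 g/mol; 1×26.982 = 26.982 g → 10.12 wt%.
Difference = 13.14 − 10.12 = 3.02 percentage points.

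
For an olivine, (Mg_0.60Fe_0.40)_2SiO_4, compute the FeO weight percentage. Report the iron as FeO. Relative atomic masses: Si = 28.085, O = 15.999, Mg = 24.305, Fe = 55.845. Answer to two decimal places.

34.64 wt%

M((Mg_0.60Fe_0.40)_2SiO_4) = 165.923 g/mol; M(FeO) = 71.844 g/mol.
Moles FeO per formula unit = 0.80 Fe ÷ 1 = 0.8000.
FeO fraction = (0.8000 × 71.844) / 165.923 = 57.475/165.923 = 0.3464.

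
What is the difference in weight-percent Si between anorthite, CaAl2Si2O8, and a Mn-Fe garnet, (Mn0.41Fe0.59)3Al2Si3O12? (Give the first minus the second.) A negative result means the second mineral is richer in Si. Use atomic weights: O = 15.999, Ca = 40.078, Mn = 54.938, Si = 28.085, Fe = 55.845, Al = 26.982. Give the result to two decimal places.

M(CaAl2Si2O8) = 278.204 g/mol, so wt% Si = 56.170/278.204 × 100 = 20.19%.
M((Mn0.41Fe0.59)3Al2Si3O12) = 496.626 g/mol, so wt% Si = 84.255/496.626 × 100 = 16.97%.
20.19 − 16.97 = 3.22 pp.

3.22 percentage points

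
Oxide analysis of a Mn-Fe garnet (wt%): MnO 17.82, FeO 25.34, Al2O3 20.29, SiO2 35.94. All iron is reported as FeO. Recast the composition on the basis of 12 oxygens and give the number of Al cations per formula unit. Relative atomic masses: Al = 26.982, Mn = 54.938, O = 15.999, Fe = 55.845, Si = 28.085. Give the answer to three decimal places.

1.992 Al apfu

17.82 wt% MnO ÷ 70.937 g/mol = 0.25121 mol, giving 0.25121 Mn and 0.25121 O.
25.34 wt% FeO ÷ 71.844 g/mol = 0.35271 mol, giving 0.35271 Fe and 0.35271 O.
20.29 wt% Al2O3 ÷ 101.961 g/mol = 0.19900 mol, giving 0.39800 Al and 0.59700 O.
35.94 wt% SiO2 ÷ 60.083 g/mol = 0.59817 mol, giving 0.59817 Si and 1.19634 O.
Oxygen sums to 2.39726; scaling by 12/2.39726 = 5.00571 puts the formula on 12 O.
Al: 0.39800 × 5.00571 = 1.992 atoms per formula unit.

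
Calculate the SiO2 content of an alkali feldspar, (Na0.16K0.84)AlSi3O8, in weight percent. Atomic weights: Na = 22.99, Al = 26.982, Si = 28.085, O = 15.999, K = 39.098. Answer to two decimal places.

M((Na0.16K0.84)AlSi3O8) = 275.750 g/mol; M(SiO2) = 60.083 g/mol.
Moles SiO2 per formula unit = 3 Si ÷ 1 = 3.0000.
SiO2 fraction = (3.0000 × 60.083) / 275.750 = 180.249/275.750 = 0.6537.

65.37 wt%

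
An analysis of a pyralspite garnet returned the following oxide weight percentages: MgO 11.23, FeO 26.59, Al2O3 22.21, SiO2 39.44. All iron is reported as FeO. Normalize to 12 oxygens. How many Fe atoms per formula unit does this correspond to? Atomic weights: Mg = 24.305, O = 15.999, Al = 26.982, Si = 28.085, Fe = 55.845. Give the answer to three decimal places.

MgO (M=40.304): mol = 0.27863; Mg = 0.27863, O = 0.27863.
FeO (M=71.844): mol = 0.37011; Fe = 0.37011, O = 0.37011.
Al2O3 (M=101.961): mol = 0.21783; Al = 0.43566, O = 0.65349.
SiO2 (M=60.083): mol = 0.65643; Si = 0.65643, O = 1.31286.
ΣO = 2.61509; factor = 12/ΣO = 4.58875.
Fe apfu = 0.37011 × 4.58875 = 1.698.

1.698 Fe apfu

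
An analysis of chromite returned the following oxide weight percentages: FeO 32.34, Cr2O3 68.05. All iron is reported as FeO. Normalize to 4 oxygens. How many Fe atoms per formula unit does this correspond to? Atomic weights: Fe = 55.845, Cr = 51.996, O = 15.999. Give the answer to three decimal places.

1.004 Fe apfu

FeO (M=71.844): mol = 0.45014; Fe = 0.45014, O = 0.45014.
Cr2O3 (M=151.989): mol = 0.44773; Cr = 0.89546, O = 1.34319.
ΣO = 1.79333; factor = 4/ΣO = 2.23049.
Fe apfu = 0.45014 × 2.23049 = 1.004.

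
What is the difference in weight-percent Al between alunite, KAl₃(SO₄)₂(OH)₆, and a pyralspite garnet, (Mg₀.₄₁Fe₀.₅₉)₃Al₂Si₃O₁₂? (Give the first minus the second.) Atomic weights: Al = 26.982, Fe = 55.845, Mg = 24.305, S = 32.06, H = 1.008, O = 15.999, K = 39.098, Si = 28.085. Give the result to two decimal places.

7.78 percentage points

Al in KAl₃(SO₄)₂(OH)₆: molar mass 414.198 g/mol; 3×26.982 = 80.946 g → 19.54 wt%.
Al in (Mg₀.₄₁Fe₀.₅₉)₃Al₂Si₃O₁₂: molar mass 458.948 g/mol; 2×26.982 = 53.964 g → 11.76 wt%.
Difference = 19.54 − 11.76 = 7.78 percentage points.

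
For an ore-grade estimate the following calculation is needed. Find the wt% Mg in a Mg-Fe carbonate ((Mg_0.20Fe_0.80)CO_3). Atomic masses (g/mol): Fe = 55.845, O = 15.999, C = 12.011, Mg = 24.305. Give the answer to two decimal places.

M((Mg_0.20Fe_0.80)CO_3) = 109.545 g/mol.
Mg contributes 0.20 × 24.305 = 4.861 g per mole.
4.861/109.545 = 0.0444 → 4.44%.

4.44 mass %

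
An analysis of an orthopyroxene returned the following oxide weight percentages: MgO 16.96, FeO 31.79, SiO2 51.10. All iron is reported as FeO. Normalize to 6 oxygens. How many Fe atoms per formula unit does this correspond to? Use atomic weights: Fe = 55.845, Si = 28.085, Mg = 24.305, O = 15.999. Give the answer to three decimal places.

16.96 wt% MgO ÷ 40.304 g/mol = 0.42080 mol, giving 0.42080 Mg and 0.42080 O.
31.79 wt% FeO ÷ 71.844 g/mol = 0.44249 mol, giving 0.44249 Fe and 0.44249 O.
51.10 wt% SiO2 ÷ 60.083 g/mol = 0.85049 mol, giving 0.85049 Si and 1.70098 O.
Oxygen sums to 2.56427; scaling by 6/2.56427 = 2.33985 puts the formula on 6 O.
Fe: 0.44249 × 2.33985 = 1.035 atoms per formula unit.

1.035 Fe apfu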